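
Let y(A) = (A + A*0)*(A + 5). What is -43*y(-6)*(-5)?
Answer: 1290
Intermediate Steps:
y(A) = A*(5 + A) (y(A) = (A + 0)*(5 + A) = A*(5 + A))
-43*y(-6)*(-5) = -(-258)*(5 - 6)*(-5) = -(-258)*(-1)*(-5) = -43*6*(-5) = -258*(-5) = 1290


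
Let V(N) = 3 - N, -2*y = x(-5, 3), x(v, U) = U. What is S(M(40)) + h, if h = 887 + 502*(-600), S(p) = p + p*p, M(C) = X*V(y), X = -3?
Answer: -1200577/4 ≈ -3.0014e+5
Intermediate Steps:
y = -3/2 (y = -1/2*3 = -3/2 ≈ -1.5000)
M(C) = -27/2 (M(C) = -3*(3 - 1*(-3/2)) = -3*(3 + 3/2) = -3*9/2 = -27/2)
S(p) = p + p**2
h = -300313 (h = 887 - 301200 = -300313)
S(M(40)) + h = -27*(1 - 27/2)/2 - 300313 = -27/2*(-25/2) - 300313 = 675/4 - 300313 = -1200577/4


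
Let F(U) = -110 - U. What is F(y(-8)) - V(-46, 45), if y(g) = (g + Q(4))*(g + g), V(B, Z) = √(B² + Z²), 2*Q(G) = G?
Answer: -206 - √4141 ≈ -270.35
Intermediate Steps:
Q(G) = G/2
y(g) = 2*g*(2 + g) (y(g) = (g + (½)*4)*(g + g) = (g + 2)*(2*g) = (2 + g)*(2*g) = 2*g*(2 + g))
F(y(-8)) - V(-46, 45) = (-110 - 2*(-8)*(2 - 8)) - √((-46)² + 45²) = (-110 - 2*(-8)*(-6)) - √(2116 + 2025) = (-110 - 1*96) - √4141 = (-110 - 96) - √4141 = -206 - √4141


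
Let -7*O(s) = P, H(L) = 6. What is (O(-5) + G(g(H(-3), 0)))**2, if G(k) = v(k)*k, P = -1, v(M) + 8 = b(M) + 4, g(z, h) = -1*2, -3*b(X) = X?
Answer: 20449/441 ≈ 46.370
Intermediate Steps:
b(X) = -X/3
g(z, h) = -2
v(M) = -4 - M/3 (v(M) = -8 + (-M/3 + 4) = -8 + (4 - M/3) = -4 - M/3)
O(s) = 1/7 (O(s) = -1/7*(-1) = 1/7)
G(k) = k*(-4 - k/3) (G(k) = (-4 - k/3)*k = k*(-4 - k/3))
(O(-5) + G(g(H(-3), 0)))**2 = (1/7 - 1/3*(-2)*(12 - 2))**2 = (1/7 - 1/3*(-2)*10)**2 = (1/7 + 20/3)**2 = (143/21)**2 = 20449/441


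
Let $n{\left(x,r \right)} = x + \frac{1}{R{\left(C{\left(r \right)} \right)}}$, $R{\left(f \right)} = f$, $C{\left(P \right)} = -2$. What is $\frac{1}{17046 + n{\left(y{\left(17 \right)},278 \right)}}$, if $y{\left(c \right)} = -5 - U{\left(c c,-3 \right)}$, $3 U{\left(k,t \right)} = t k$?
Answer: $\frac{2}{34659} \approx 5.7705 \cdot 10^{-5}$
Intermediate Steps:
$U{\left(k,t \right)} = \frac{k t}{3}$ ($U{\left(k,t \right)} = \frac{t k}{3} = \frac{k t}{3}$)
$y{\left(c \right)} = -5 + c^{2}$ ($y{\left(c \right)} = -5 - \frac{1}{3} c c \left(-3\right) = -5 - \frac{1}{3} c^{2} \left(-3\right) = -5 - - c^{2} = -5 + c^{2}$)
$n{\left(x,r \right)} = - \frac{1}{2} + x$ ($n{\left(x,r \right)} = x + \frac{1}{-2} = x - \frac{1}{2} = - \frac{1}{2} + x$)
$\frac{1}{17046 + n{\left(y{\left(17 \right)},278 \right)}} = \frac{1}{17046 - \left(\frac{11}{2} - 289\right)} = \frac{1}{17046 + \left(- \frac{1}{2} + \left(-5 + 289\right)\right)} = \frac{1}{17046 + \left(- \frac{1}{2} + 284\right)} = \frac{1}{17046 + \frac{567}{2}} = \frac{1}{\frac{34659}{2}} = \frac{2}{34659}$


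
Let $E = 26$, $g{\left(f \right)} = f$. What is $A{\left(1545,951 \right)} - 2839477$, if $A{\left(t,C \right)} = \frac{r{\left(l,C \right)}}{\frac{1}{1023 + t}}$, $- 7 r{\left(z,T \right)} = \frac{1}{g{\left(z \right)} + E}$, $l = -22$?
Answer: $- \frac{19876981}{7} \approx -2.8396 \cdot 10^{6}$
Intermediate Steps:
$r{\left(z,T \right)} = - \frac{1}{7 \left(26 + z\right)}$ ($r{\left(z,T \right)} = - \frac{1}{7 \left(z + 26\right)} = - \frac{1}{7 \left(26 + z\right)}$)
$A{\left(t,C \right)} = - \frac{1023}{28} - \frac{t}{28}$ ($A{\left(t,C \right)} = \frac{\left(-1\right) \frac{1}{182 + 7 \left(-22\right)}}{\frac{1}{1023 + t}} = - \frac{1}{182 - 154} \left(1023 + t\right) = - \frac{1}{28} \left(1023 + t\right) = \left(-1\right) \frac{1}{28} \left(1023 + t\right) = - \frac{1023 + t}{28} = - \frac{1023}{28} - \frac{t}{28}$)
$A{\left(1545,951 \right)} - 2839477 = \left(- \frac{1023}{28} - \frac{1545}{28}\right) - 2839477 = - \frac{642}{7} - 2839477 = - \frac{19876981}{7}$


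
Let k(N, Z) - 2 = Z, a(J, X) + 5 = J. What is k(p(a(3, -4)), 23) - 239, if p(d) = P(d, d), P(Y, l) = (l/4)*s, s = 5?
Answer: -214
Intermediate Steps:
a(J, X) = -5 + J
P(Y, l) = 5*l/4 (P(Y, l) = (l/4)*5 = 5*l/4)
p(d) = 5*d/4
k(N, Z) = 2 + Z
k(p(a(3, -4)), 23) - 239 = (2 + 23) - 239 = 25 - 239 = -214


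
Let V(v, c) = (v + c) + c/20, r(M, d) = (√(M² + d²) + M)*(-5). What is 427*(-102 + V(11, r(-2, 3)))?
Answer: -68747/2 - 8967*√13/4 ≈ -42456.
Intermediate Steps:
r(M, d) = -5*M - 5*√(M² + d²) (r(M, d) = (M + √(M² + d²))*(-5) = -5*M - 5*√(M² + d²))
V(v, c) = v + 21*c/20 (V(v, c) = (c + v) + c*(1/20) = (c + v) + c/20 = v + 21*c/20)
427*(-102 + V(11, r(-2, 3))) = 427*(-102 + (11 + 21*(-5*(-2) - 5*√((-2)² + 3²))/20)) = 427*(-102 + (11 + 21*(10 - 5*√(4 + 9))/20)) = 427*(-102 + (11 + 21*(10 - 5*√13)/20)) = 427*(-102 + (11 + (21/2 - 21*√13/4))) = 427*(-102 + (43/2 - 21*√13/4)) = 427*(-161/2 - 21*√13/4) = -68747/2 - 8967*√13/4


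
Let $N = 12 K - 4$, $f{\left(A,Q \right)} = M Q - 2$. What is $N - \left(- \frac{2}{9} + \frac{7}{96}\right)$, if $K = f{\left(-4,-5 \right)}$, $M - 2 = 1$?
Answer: $- \frac{59861}{288} \approx -207.85$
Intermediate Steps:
$M = 3$ ($M = 2 + 1 = 3$)
$f{\left(A,Q \right)} = -2 + 3 Q$ ($f{\left(A,Q \right)} = 3 Q - 2 = -2 + 3 Q$)
$K = -17$ ($K = -2 + 3 \left(-5\right) = -2 - 15 = -17$)
$N = -208$ ($N = 12 \left(-17\right) - 4 = -204 - 4 = -208$)
$N - \left(- \frac{2}{9} + \frac{7}{96}\right) = -208 - \left(- \frac{2}{9} + \frac{7}{96}\right) = -208 - - \frac{43}{288} = -208 + \left(\frac{2}{9} - \frac{7}{96}\right) = -208 + \frac{43}{288} = - \frac{59861}{288}$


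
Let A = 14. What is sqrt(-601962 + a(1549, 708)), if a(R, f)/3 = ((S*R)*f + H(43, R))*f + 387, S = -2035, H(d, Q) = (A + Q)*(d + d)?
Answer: I*sqrt(4739990796249) ≈ 2.1772e+6*I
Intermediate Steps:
H(d, Q) = 2*d*(14 + Q) (H(d, Q) = (14 + Q)*(d + d) = (14 + Q)*(2*d) = 2*d*(14 + Q))
a(R, f) = 1161 + 3*f*(1204 + 86*R - 2035*R*f) (a(R, f) = 3*(((-2035*R)*f + 2*43*(14 + R))*f + 387) = 3*((-2035*R*f + (1204 + 86*R))*f + 387) = 3*((1204 + 86*R - 2035*R*f)*f + 387) = 3*(f*(1204 + 86*R - 2035*R*f) + 387) = 3*(387 + f*(1204 + 86*R - 2035*R*f)) = 1161 + 3*f*(1204 + 86*R - 2035*R*f))
sqrt(-601962 + a(1549, 708)) = sqrt(-601962 + (1161 - 6105*1549*708**2 + 258*708*(14 + 1549))) = sqrt(-601962 + (1161 - 6105*1549*501264 + 258*708*1563)) = sqrt(-601962 + (1161 - 4740275699280 + 285503832)) = sqrt(-601962 - 4739990194287) = sqrt(-4739990796249) = I*sqrt(4739990796249)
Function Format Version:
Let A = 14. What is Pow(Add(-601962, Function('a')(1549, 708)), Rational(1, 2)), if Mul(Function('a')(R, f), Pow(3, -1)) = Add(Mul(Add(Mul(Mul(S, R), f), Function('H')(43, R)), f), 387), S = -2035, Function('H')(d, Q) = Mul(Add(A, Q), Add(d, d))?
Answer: Mul(I, Pow(4739990796249, Rational(1, 2))) ≈ Mul(2.1772e+6, I)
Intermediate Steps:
Function('H')(d, Q) = Mul(2, d, Add(14, Q)) (Function('H')(d, Q) = Mul(Add(14, Q), Add(d, d)) = Mul(Add(14, Q), Mul(2, d)) = Mul(2, d, Add(14, Q)))
Function('a')(R, f) = Add(1161, Mul(3, f, Add(1204, Mul(86, R), Mul(-2035, R, f)))) (Function('a')(R, f) = Mul(3, Add(Mul(Add(Mul(Mul(-2035, R), f), Mul(2, 43, Add(14, R))), f), 387)) = Mul(3, Add(Mul(Add(Mul(-2035, R, f), Add(1204, Mul(86, R))), f), 387)) = Mul(3, Add(Mul(Add(1204, Mul(86, R), Mul(-2035, R, f)), f), 387)) = Mul(3, Add(Mul(f, Add(1204, Mul(86, R), Mul(-2035, R, f))), 387)) = Mul(3, Add(387, Mul(f, Add(1204, Mul(86, R), Mul(-2035, R, f))))) = Add(1161, Mul(3, f, Add(1204, Mul(86, R), Mul(-2035, R, f)))))
Pow(Add(-601962, Function('a')(1549, 708)), Rational(1, 2)) = Pow(Add(-601962, Add(1161, Mul(-6105, 1549, Pow(708, 2)), Mul(258, 708, Add(14, 1549)))), Rational(1, 2)) = Pow(Add(-601962, Add(1161, Mul(-6105, 1549, 501264), Mul(258, 708, 1563))), Rational(1, 2)) = Pow(Add(-601962, Add(1161, -4740275699280, 285503832)), Rational(1, 2)) = Pow(Add(-601962, -4739990194287), Rational(1, 2)) = Pow(-4739990796249, Rational(1, 2)) = Mul(I, Pow(4739990796249, Rational(1, 2)))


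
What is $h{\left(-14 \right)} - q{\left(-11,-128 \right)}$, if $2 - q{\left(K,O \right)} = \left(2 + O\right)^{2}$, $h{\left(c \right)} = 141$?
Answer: $16015$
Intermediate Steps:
$q{\left(K,O \right)} = 2 - \left(2 + O\right)^{2}$
$h{\left(-14 \right)} - q{\left(-11,-128 \right)} = 141 - \left(2 - \left(2 - 128\right)^{2}\right) = 141 - \left(2 - \left(-126\right)^{2}\right) = 141 - \left(2 - 15876\right) = 141 - -15874 = 141 + 15874 = 16015$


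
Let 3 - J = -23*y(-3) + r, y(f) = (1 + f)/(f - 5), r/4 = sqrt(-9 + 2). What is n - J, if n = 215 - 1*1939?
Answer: -6931/4 + 4*I*sqrt(7) ≈ -1732.8 + 10.583*I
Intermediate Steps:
r = 4*I*sqrt(7) (r = 4*sqrt(-9 + 2) = 4*sqrt(-7) = 4*(I*sqrt(7)) = 4*I*sqrt(7) ≈ 10.583*I)
y(f) = (1 + f)/(-5 + f)
n = -1724 (n = 215 - 1939 = -1724)
J = 35/4 - 4*I*sqrt(7) (J = 3 - (-23*(1 - 3)/(-5 - 3) + 4*I*sqrt(7)) = 3 - (-23*(-2)/(-8) + 4*I*sqrt(7)) = 3 - (-(-23)*(-2)/8 + 4*I*sqrt(7)) = 3 - (-23*1/4 + 4*I*sqrt(7)) = 3 - (-23/4 + 4*I*sqrt(7)) = 3 + (23/4 - 4*I*sqrt(7)) = 35/4 - 4*I*sqrt(7) ≈ 8.75 - 10.583*I)
n - J = -1724 - (35/4 - 4*I*sqrt(7)) = -1724 + (-35/4 + 4*I*sqrt(7)) = -6931/4 + 4*I*sqrt(7)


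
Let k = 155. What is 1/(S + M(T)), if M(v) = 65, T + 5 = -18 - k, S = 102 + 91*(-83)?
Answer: -1/7386 ≈ -0.00013539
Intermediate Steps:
S = -7451 (S = 102 - 7553 = -7451)
T = -178 (T = -5 + (-18 - 1*155) = -5 + (-18 - 155) = -5 - 173 = -178)
1/(S + M(T)) = 1/(-7451 + 65) = 1/(-7386) = -1/7386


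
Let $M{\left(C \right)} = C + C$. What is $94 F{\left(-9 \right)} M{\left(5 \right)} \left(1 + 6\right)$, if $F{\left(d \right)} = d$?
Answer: $-59220$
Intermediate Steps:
$M{\left(C \right)} = 2 C$
$94 F{\left(-9 \right)} M{\left(5 \right)} \left(1 + 6\right) = 94 \left(-9\right) 2 \cdot 5 \left(1 + 6\right) = - 846 \cdot 10 \cdot 7 = \left(-846\right) 70 = -59220$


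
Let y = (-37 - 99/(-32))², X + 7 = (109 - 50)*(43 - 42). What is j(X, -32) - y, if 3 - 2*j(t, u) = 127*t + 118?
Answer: -4617353/1024 ≈ -4509.1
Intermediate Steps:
X = 52 (X = -7 + (109 - 50)*(43 - 42) = -7 + 59*1 = -7 + 59 = 52)
j(t, u) = -115/2 - 127*t/2 (j(t, u) = 3/2 - (127*t + 118)/2 = 3/2 - (118 + 127*t)/2 = 3/2 + (-59 - 127*t/2) = -115/2 - 127*t/2)
y = 1177225/1024 (y = (-37 - 99*(-1/32))² = (-37 + 99/32)² = (-1085/32)² = 1177225/1024 ≈ 1149.6)
j(X, -32) - y = (-115/2 - 127/2*52) - 1*1177225/1024 = (-115/2 - 3302) - 1177225/1024 = -6719/2 - 1177225/1024 = -4617353/1024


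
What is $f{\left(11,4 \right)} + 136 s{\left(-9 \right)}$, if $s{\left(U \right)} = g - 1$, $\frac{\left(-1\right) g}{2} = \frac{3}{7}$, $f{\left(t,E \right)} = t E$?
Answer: $- \frac{1460}{7} \approx -208.57$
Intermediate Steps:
$f{\left(t,E \right)} = E t$
$g = - \frac{6}{7}$ ($g = - 2 \cdot \frac{3}{7} = - 2 \cdot 3 \cdot \frac{1}{7} = \left(-2\right) \frac{3}{7} = - \frac{6}{7} \approx -0.85714$)
$s{\left(U \right)} = - \frac{13}{7}$ ($s{\left(U \right)} = - \frac{6}{7} - 1 = - \frac{13}{7}$)
$f{\left(11,4 \right)} + 136 s{\left(-9 \right)} = 4 \cdot 11 + 136 \left(- \frac{13}{7}\right) = 44 - \frac{1768}{7} = - \frac{1460}{7}$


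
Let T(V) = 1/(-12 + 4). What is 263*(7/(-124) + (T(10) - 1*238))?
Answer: -15535147/248 ≈ -62642.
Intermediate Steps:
T(V) = -⅛ (T(V) = 1/(-8) = -⅛)
263*(7/(-124) + (T(10) - 1*238)) = 263*(7/(-124) + (-⅛ - 1*238)) = 263*(7*(-1/124) + (-⅛ - 238)) = 263*(-7/124 - 1905/8) = 263*(-59069/248) = -15535147/248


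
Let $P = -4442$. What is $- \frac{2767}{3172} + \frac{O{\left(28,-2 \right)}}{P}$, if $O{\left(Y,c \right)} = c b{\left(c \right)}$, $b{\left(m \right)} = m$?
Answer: $- \frac{6151851}{7045012} \approx -0.87322$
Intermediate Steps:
$O{\left(Y,c \right)} = c^{2}$ ($O{\left(Y,c \right)} = c c = c^{2}$)
$- \frac{2767}{3172} + \frac{O{\left(28,-2 \right)}}{P} = - \frac{2767}{3172} + \frac{\left(-2\right)^{2}}{-4442} = \left(-2767\right) \frac{1}{3172} + 4 \left(- \frac{1}{4442}\right) = - \frac{2767}{3172} - \frac{2}{2221} = - \frac{6151851}{7045012}$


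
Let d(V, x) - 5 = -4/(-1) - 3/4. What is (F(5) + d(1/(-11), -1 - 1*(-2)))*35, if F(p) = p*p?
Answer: 4655/4 ≈ 1163.8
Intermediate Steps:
d(V, x) = 33/4 (d(V, x) = 5 + (-4/(-1) - 3/4) = 5 + (-4*(-1) - 3*1/4) = 5 + (4 - 3/4) = 5 + 13/4 = 33/4)
F(p) = p**2
(F(5) + d(1/(-11), -1 - 1*(-2)))*35 = (5**2 + 33/4)*35 = (25 + 33/4)*35 = (133/4)*35 = 4655/4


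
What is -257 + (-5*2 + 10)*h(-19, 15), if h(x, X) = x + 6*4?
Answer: -257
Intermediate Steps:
h(x, X) = 24 + x (h(x, X) = x + 24 = 24 + x)
-257 + (-5*2 + 10)*h(-19, 15) = -257 + (-5*2 + 10)*(24 - 19) = -257 + (-10 + 10)*5 = -257 + 0*5 = -257 + 0 = -257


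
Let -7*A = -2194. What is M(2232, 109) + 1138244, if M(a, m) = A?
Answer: 7969902/7 ≈ 1.1386e+6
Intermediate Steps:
A = 2194/7 (A = -⅐*(-2194) = 2194/7 ≈ 313.43)
M(a, m) = 2194/7
M(2232, 109) + 1138244 = 2194/7 + 1138244 = 7969902/7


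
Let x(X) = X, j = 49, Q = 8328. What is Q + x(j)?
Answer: 8377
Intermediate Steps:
Q + x(j) = 8328 + 49 = 8377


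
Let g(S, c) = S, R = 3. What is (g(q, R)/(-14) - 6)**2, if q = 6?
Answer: 2025/49 ≈ 41.327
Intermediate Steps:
(g(q, R)/(-14) - 6)**2 = (6/(-14) - 6)**2 = (6*(-1/14) - 6)**2 = (-3/7 - 6)**2 = (-45/7)**2 = 2025/49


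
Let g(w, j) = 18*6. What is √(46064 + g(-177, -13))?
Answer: 2*√11543 ≈ 214.88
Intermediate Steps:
g(w, j) = 108
√(46064 + g(-177, -13)) = √(46064 + 108) = √46172 = 2*√11543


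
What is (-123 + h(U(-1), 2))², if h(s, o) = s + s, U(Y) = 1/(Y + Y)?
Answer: 15376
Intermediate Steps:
U(Y) = 1/(2*Y)
h(s, o) = 2*s
(-123 + h(U(-1), 2))² = (-123 + 2*((½)/(-1)))² = (-123 + 2*((½)*(-1)))² = (-123 + 2*(-½))² = (-123 - 1)² = (-124)² = 15376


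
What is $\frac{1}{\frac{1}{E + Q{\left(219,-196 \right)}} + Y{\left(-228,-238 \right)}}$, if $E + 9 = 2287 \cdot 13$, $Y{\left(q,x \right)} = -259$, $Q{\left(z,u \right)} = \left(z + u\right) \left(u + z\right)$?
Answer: $- \frac{30251}{7835008} \approx -0.003861$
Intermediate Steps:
$Q{\left(z,u \right)} = \left(u + z\right)^{2}$ ($Q{\left(z,u \right)} = \left(u + z\right) \left(u + z\right) = \left(u + z\right)^{2}$)
$E = 29722$ ($E = -9 + 2287 \cdot 13 = -9 + 29731 = 29722$)
$\frac{1}{\frac{1}{E + Q{\left(219,-196 \right)}} + Y{\left(-228,-238 \right)}} = \frac{1}{\frac{1}{29722 + \left(-196 + 219\right)^{2}} - 259} = \frac{1}{\frac{1}{29722 + 23^{2}} - 259} = \frac{1}{\frac{1}{29722 + 529} - 259} = \frac{1}{\frac{1}{30251} - 259} = \frac{1}{- \frac{7835008}{30251}} = - \frac{30251}{7835008}$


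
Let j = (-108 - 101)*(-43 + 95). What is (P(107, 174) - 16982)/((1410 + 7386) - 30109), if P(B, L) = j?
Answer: 27850/21313 ≈ 1.3067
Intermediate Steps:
j = -10868 (j = -209*52 = -10868)
P(B, L) = -10868
(P(107, 174) - 16982)/((1410 + 7386) - 30109) = (-10868 - 16982)/((1410 + 7386) - 30109) = -27850/(8796 - 30109) = -27850/(-21313) = -27850*(-1/21313) = 27850/21313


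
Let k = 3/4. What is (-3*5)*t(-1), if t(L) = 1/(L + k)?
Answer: 60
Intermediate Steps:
k = 3/4 (k = 3*(1/4) = 3/4 ≈ 0.75000)
t(L) = 1/(3/4 + L) (t(L) = 1/(L + 3/4) = 1/(3/4 + L))
(-3*5)*t(-1) = (-3*5)*(4/(3 + 4*(-1))) = -60/(3 - 4) = -60/(-1) = -60*(-1) = -15*(-4) = 60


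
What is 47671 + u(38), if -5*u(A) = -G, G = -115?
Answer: 47648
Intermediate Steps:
u(A) = -23 (u(A) = -(-1)*(-115)/5 = -⅕*115 = -23)
47671 + u(38) = 47671 - 23 = 47648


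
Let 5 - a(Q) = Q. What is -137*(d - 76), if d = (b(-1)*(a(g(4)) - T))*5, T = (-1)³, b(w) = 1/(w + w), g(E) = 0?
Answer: 12467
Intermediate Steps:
b(w) = 1/(2*w)
a(Q) = 5 - Q
T = -1
d = -15 (d = (((½)/(-1))*((5 - 1*0) - 1*(-1)))*5 = (((½)*(-1))*((5 + 0) + 1))*5 = -(5 + 1)/2*5 = -½*6*5 = -3*5 = -15)
-137*(d - 76) = -137*(-15 - 76) = -137*(-91) = 12467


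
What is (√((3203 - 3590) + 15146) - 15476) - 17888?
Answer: -33364 + √14759 ≈ -33243.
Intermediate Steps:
(√((3203 - 3590) + 15146) - 15476) - 17888 = (√(-387 + 15146) - 15476) - 17888 = (√14759 - 15476) - 17888 = (-15476 + √14759) - 17888 = -33364 + √14759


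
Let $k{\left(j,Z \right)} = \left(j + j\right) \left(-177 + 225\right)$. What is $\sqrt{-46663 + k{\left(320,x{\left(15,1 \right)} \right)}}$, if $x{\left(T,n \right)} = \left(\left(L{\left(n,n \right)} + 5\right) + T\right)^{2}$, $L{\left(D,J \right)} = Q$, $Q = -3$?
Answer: $i \sqrt{15943} \approx 126.27 i$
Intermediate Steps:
$L{\left(D,J \right)} = -3$
$x{\left(T,n \right)} = \left(2 + T\right)^{2}$ ($x{\left(T,n \right)} = \left(\left(-3 + 5\right) + T\right)^{2} = \left(2 + T\right)^{2}$)
$k{\left(j,Z \right)} = 96 j$ ($k{\left(j,Z \right)} = 2 j 48 = 96 j$)
$\sqrt{-46663 + k{\left(320,x{\left(15,1 \right)} \right)}} = \sqrt{-46663 + 96 \cdot 320} = \sqrt{-46663 + 30720} = \sqrt{-15943} = i \sqrt{15943}$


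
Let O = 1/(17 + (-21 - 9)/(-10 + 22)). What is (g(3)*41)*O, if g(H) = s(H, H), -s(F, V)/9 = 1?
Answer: -738/29 ≈ -25.448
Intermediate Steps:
s(F, V) = -9 (s(F, V) = -9*1 = -9)
g(H) = -9
O = 2/29 (O = 1/(17 - 30/12) = 1/(17 - 30*1/12) = 1/(17 - 5/2) = 1/(29/2) = 2/29 ≈ 0.068966)
(g(3)*41)*O = -9*41*(2/29) = -369*2/29 = -738/29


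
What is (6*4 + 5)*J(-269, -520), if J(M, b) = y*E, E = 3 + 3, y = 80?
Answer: 13920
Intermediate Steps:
E = 6
J(M, b) = 480 (J(M, b) = 80*6 = 480)
(6*4 + 5)*J(-269, -520) = (6*4 + 5)*480 = (24 + 5)*480 = 29*480 = 13920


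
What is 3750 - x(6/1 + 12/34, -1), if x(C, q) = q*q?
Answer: 3749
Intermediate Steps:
x(C, q) = q²
3750 - x(6/1 + 12/34, -1) = 3750 - 1*(-1)² = 3750 - 1*1 = 3750 - 1 = 3749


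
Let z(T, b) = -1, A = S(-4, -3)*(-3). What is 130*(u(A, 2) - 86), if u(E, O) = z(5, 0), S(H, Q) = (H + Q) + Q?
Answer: -11310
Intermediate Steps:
S(H, Q) = H + 2*Q
A = 30 (A = (-4 + 2*(-3))*(-3) = (-4 - 6)*(-3) = -10*(-3) = 30)
u(E, O) = -1
130*(u(A, 2) - 86) = 130*(-1 - 86) = 130*(-87) = -11310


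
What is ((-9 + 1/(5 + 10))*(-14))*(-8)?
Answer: -15008/15 ≈ -1000.5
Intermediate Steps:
((-9 + 1/(5 + 10))*(-14))*(-8) = ((-9 + 1/15)*(-14))*(-8) = -134/15*(-14)*(-8) = (1876/15)*(-8) = -15008/15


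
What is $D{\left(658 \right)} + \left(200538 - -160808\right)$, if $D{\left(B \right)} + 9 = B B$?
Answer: $794301$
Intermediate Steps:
$D{\left(B \right)} = -9 + B^{2}$ ($D{\left(B \right)} = -9 + B B = -9 + B^{2}$)
$D{\left(658 \right)} + \left(200538 - -160808\right) = \left(-9 + 658^{2}\right) + \left(200538 - -160808\right) = \left(-9 + 432964\right) + \left(200538 + 160808\right) = 432955 + 361346 = 794301$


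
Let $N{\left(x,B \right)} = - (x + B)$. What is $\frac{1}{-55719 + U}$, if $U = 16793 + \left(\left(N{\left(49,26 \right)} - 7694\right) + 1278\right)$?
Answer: $- \frac{1}{45417} \approx -2.2018 \cdot 10^{-5}$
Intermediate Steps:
$N{\left(x,B \right)} = - B - x$ ($N{\left(x,B \right)} = - (B + x) = - B - x$)
$U = 10302$ ($U = 16793 + \left(\left(\left(\left(-1\right) 26 - 49\right) - 7694\right) + 1278\right) = 16793 + \left(\left(\left(-26 - 49\right) - 7694\right) + 1278\right) = 16793 + \left(\left(-75 - 7694\right) + 1278\right) = 16793 + \left(-7769 + 1278\right) = 16793 - 6491 = 10302$)
$\frac{1}{-55719 + U} = \frac{1}{-55719 + 10302} = \frac{1}{-45417} = - \frac{1}{45417}$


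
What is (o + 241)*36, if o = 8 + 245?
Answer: 17784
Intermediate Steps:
o = 253
(o + 241)*36 = (253 + 241)*36 = 494*36 = 17784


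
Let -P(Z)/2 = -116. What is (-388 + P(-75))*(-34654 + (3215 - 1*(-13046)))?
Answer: 2869308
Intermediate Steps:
P(Z) = 232 (P(Z) = -2*(-116) = 232)
(-388 + P(-75))*(-34654 + (3215 - 1*(-13046))) = (-388 + 232)*(-34654 + (3215 - 1*(-13046))) = -156*(-34654 + (3215 + 13046)) = -156*(-34654 + 16261) = -156*(-18393) = 2869308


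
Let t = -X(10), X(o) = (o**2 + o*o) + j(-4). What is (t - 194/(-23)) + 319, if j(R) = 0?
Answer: 2931/23 ≈ 127.43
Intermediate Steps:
X(o) = 2*o**2 (X(o) = (o**2 + o*o) + 0 = (o**2 + o**2) + 0 = 2*o**2 + 0 = 2*o**2)
t = -200 (t = -2*10**2 = -2*100 = -1*200 = -200)
(t - 194/(-23)) + 319 = (-200 - 194/(-23)) + 319 = (-200 - 194*(-1/23)) + 319 = (-200 + 194/23) + 319 = -4406/23 + 319 = 2931/23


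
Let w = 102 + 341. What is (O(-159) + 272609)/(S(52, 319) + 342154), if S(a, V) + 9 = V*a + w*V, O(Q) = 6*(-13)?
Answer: 272531/500050 ≈ 0.54501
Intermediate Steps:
w = 443
O(Q) = -78
S(a, V) = -9 + 443*V + V*a (S(a, V) = -9 + (V*a + 443*V) = -9 + (443*V + V*a) = -9 + 443*V + V*a)
(O(-159) + 272609)/(S(52, 319) + 342154) = (-78 + 272609)/((-9 + 443*319 + 319*52) + 342154) = 272531/((-9 + 141317 + 16588) + 342154) = 272531/(157896 + 342154) = 272531/500050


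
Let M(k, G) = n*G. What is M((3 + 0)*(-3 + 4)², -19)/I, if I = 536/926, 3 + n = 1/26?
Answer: 677369/6968 ≈ 97.211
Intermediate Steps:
n = -77/26 (n = -3 + 1/26 = -77/26 ≈ -2.9615)
M(k, G) = -77*G/26
I = 268/463 (I = 536*(1/926) = 268/463 ≈ 0.57883)
M((3 + 0)*(-3 + 4)², -19)/I = (-77/26*(-19))/(268/463) = (1463/26)*(463/268) = 677369/6968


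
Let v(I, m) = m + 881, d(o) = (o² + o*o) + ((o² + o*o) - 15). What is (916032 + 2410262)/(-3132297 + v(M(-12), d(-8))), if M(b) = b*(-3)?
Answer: -3326294/3131175 ≈ -1.0623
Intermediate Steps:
M(b) = -3*b
d(o) = -15 + 4*o² (d(o) = (o² + o²) + ((o² + o²) - 15) = 2*o² + (2*o² - 15) = 2*o² + (-15 + 2*o²) = -15 + 4*o²)
v(I, m) = 881 + m
(916032 + 2410262)/(-3132297 + v(M(-12), d(-8))) = (916032 + 2410262)/(-3132297 + (881 + (-15 + 4*(-8)²))) = 3326294/(-3132297 + (881 + (-15 + 4*64))) = 3326294/(-3132297 + (881 + (-15 + 256))) = 3326294/(-3132297 + (881 + 241)) = 3326294/(-3132297 + 1122) = 3326294/(-3131175) = 3326294*(-1/3131175) = -3326294/3131175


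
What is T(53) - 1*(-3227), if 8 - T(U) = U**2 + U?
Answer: 373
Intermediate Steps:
T(U) = 8 - U - U**2 (T(U) = 8 - (U**2 + U) = 8 - (U + U**2) = 8 + (-U - U**2) = 8 - U - U**2)
T(53) - 1*(-3227) = (8 - 1*53 - 1*53**2) - 1*(-3227) = (8 - 53 - 1*2809) + 3227 = (8 - 53 - 2809) + 3227 = -2854 + 3227 = 373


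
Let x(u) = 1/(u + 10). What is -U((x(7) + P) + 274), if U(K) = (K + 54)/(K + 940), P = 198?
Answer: -8943/24005 ≈ -0.37255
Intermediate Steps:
x(u) = 1/(10 + u)
U(K) = (54 + K)/(940 + K)
-U((x(7) + P) + 274) = -(54 + ((1/(10 + 7) + 198) + 274))/(940 + ((1/(10 + 7) + 198) + 274)) = -(54 + ((1/17 + 198) + 274))/(940 + ((1/17 + 198) + 274)) = -(54 + (3367/17 + 274))/(940 + (3367/17 + 274)) = -(54 + 8025/17)/(940 + 8025/17) = -8943/(24005/17*17) = -17*8943/(24005*17) = -1*8943/24005 = -8943/24005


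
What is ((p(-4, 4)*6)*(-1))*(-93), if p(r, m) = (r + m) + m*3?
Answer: 6696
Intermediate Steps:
p(r, m) = r + 4*m (p(r, m) = (m + r) + 3*m = r + 4*m)
((p(-4, 4)*6)*(-1))*(-93) = (((-4 + 4*4)*6)*(-1))*(-93) = (((-4 + 16)*6)*(-1))*(-93) = ((12*6)*(-1))*(-93) = (72*(-1))*(-93) = -72*(-93) = 6696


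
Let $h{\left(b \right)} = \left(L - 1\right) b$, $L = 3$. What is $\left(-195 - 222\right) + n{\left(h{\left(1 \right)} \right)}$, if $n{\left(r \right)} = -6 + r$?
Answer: $-421$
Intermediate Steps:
$h{\left(b \right)} = 2 b$ ($h{\left(b \right)} = \left(3 - 1\right) b = 2 b$)
$\left(-195 - 222\right) + n{\left(h{\left(1 \right)} \right)} = \left(-195 - 222\right) + \left(-6 + 2 \cdot 1\right) = -417 + \left(-6 + 2\right) = -417 - 4 = -421$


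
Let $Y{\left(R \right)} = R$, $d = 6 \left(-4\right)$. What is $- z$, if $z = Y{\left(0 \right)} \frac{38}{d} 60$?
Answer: $0$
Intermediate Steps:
$d = -24$
$z = 0$ ($z = 0 \frac{38}{-24} \cdot 60 = 0 \cdot 38 \left(- \frac{1}{24}\right) 60 = 0 \left(- \frac{19}{12}\right) 60 = 0 \cdot 60 = 0$)
$- z = \left(-1\right) 0 = 0$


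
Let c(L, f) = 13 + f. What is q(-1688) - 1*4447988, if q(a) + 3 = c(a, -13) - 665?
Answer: -4448656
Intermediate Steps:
q(a) = -668 (q(a) = -3 + ((13 - 13) - 665) = -3 + (0 - 665) = -3 - 665 = -668)
q(-1688) - 1*4447988 = -668 - 1*4447988 = -668 - 4447988 = -4448656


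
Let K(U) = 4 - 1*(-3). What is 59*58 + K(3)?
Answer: 3429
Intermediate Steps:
K(U) = 7 (K(U) = 4 + 3 = 7)
59*58 + K(3) = 59*58 + 7 = 3422 + 7 = 3429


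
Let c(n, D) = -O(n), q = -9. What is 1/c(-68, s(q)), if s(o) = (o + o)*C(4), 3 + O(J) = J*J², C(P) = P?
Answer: 1/314435 ≈ 3.1803e-6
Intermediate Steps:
O(J) = -3 + J³ (O(J) = -3 + J*J² = -3 + J³)
s(o) = 8*o (s(o) = (o + o)*4 = (2*o)*4 = 8*o)
c(n, D) = 3 - n³ (c(n, D) = -(-3 + n³) = 3 - n³)
1/c(-68, s(q)) = 1/(3 - 1*(-68)³) = 1/(3 - 1*(-314432)) = 1/(3 + 314432) = 1/314435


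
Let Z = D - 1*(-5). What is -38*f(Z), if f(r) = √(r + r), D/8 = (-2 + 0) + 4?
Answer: -38*√42 ≈ -246.27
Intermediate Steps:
D = 16 (D = 8*((-2 + 0) + 4) = 8*(-2 + 4) = 8*2 = 16)
Z = 21 (Z = 16 - 1*(-5) = 16 + 5 = 21)
f(r) = √2*√r (f(r) = √(2*r) = √2*√r)
-38*f(Z) = -38*√2*√21 = -38*√42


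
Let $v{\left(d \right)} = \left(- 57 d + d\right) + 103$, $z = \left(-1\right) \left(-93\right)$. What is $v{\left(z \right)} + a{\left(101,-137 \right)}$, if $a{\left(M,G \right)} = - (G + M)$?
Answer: $-5069$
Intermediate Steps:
$a{\left(M,G \right)} = - G - M$
$z = 93$
$v{\left(d \right)} = 103 - 56 d$ ($v{\left(d \right)} = - 56 d + 103 = 103 - 56 d$)
$v{\left(z \right)} + a{\left(101,-137 \right)} = \left(103 - 5208\right) - -36 = \left(103 - 5208\right) + \left(137 - 101\right) = -5105 + 36 = -5069$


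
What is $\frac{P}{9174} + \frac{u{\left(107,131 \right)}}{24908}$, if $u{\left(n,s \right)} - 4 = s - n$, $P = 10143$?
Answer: $\frac{21074893}{19042166} \approx 1.1067$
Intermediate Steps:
$u{\left(n,s \right)} = 4 + s - n$ ($u{\left(n,s \right)} = 4 - \left(n - s\right) = 4 + s - n$)
$\frac{P}{9174} + \frac{u{\left(107,131 \right)}}{24908} = \frac{10143}{9174} + \frac{4 + 131 - 107}{24908} = 10143 \cdot \frac{1}{9174} + \left(4 + 131 - 107\right) \frac{1}{24908} = \frac{3381}{3058} + 28 \cdot \frac{1}{24908} = \frac{3381}{3058} + \frac{7}{6227} = \frac{21074893}{19042166}$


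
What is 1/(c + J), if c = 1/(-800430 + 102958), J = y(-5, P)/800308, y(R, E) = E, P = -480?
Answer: -139548105344/83896717 ≈ -1663.3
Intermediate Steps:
J = -120/200077 (J = -480/800308 = -480*1/800308 = -120/200077 ≈ -0.00059977)
c = -1/697472 (c = 1/(-697472) = -1/697472 ≈ -1.4337e-6)
1/(c + J) = 1/(-1/697472 - 120/200077) = 1/(-83896717/139548105344) = -139548105344/83896717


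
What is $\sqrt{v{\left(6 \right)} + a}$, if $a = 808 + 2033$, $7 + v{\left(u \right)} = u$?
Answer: $2 \sqrt{710} \approx 53.292$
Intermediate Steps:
$v{\left(u \right)} = -7 + u$
$a = 2841$
$\sqrt{v{\left(6 \right)} + a} = \sqrt{\left(-7 + 6\right) + 2841} = \sqrt{-1 + 2841} = \sqrt{2840} = 2 \sqrt{710}$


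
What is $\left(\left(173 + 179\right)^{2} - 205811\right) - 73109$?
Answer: $-155016$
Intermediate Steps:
$\left(\left(173 + 179\right)^{2} - 205811\right) - 73109 = \left(352^{2} - 205811\right) - 73109 = \left(123904 - 205811\right) - 73109 = -81907 - 73109 = -155016$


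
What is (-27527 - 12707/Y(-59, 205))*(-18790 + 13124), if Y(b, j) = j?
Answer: 32045434172/205 ≈ 1.5632e+8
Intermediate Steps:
(-27527 - 12707/Y(-59, 205))*(-18790 + 13124) = (-27527 - 12707/205)*(-18790 + 13124) = (-27527 - 12707*1/205)*(-5666) = (-27527 - 12707/205)*(-5666) = -5655742/205*(-5666) = 32045434172/205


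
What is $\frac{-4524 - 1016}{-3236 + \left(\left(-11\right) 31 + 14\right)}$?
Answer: $\frac{5540}{3563} \approx 1.5549$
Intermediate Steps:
$\frac{-4524 - 1016}{-3236 + \left(\left(-11\right) 31 + 14\right)} = - \frac{5540}{-3236 + \left(-341 + 14\right)} = - \frac{5540}{-3236 - 327} = - \frac{5540}{-3563} = \left(-5540\right) \left(- \frac{1}{3563}\right) = \frac{5540}{3563}$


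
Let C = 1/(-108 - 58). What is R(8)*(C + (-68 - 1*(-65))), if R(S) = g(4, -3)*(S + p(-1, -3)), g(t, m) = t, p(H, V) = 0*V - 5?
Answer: -2994/83 ≈ -36.072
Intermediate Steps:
p(H, V) = -5 (p(H, V) = 0 - 5 = -5)
R(S) = -20 + 4*S (R(S) = 4*(S - 5) = 4*(-5 + S) = -20 + 4*S)
C = -1/166 (C = 1/(-166) = -1/166 ≈ -0.0060241)
R(8)*(C + (-68 - 1*(-65))) = (-20 + 4*8)*(-1/166 + (-68 - 1*(-65))) = (-20 + 32)*(-1/166 + (-68 + 65)) = 12*(-1/166 - 3) = 12*(-499/166) = -2994/83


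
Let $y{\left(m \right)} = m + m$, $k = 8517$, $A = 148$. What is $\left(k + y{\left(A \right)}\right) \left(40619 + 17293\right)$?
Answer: $510378456$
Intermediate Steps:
$y{\left(m \right)} = 2 m$
$\left(k + y{\left(A \right)}\right) \left(40619 + 17293\right) = \left(8517 + 2 \cdot 148\right) \left(40619 + 17293\right) = \left(8517 + 296\right) 57912 = 8813 \cdot 57912 = 510378456$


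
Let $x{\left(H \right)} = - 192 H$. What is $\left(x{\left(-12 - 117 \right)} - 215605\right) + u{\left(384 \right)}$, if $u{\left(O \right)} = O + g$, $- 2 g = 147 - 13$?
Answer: $-190520$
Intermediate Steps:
$g = -67$ ($g = - \frac{147 - 13}{2} = \left(- \frac{1}{2}\right) 134 = -67$)
$u{\left(O \right)} = -67 + O$ ($u{\left(O \right)} = O - 67 = -67 + O$)
$\left(x{\left(-12 - 117 \right)} - 215605\right) + u{\left(384 \right)} = \left(- 192 \left(-12 - 117\right) - 215605\right) + \left(-67 + 384\right) = \left(- 192 \left(-12 - 117\right) - 215605\right) + 317 = \left(\left(-192\right) \left(-129\right) - 215605\right) + 317 = \left(24768 - 215605\right) + 317 = -190837 + 317 = -190520$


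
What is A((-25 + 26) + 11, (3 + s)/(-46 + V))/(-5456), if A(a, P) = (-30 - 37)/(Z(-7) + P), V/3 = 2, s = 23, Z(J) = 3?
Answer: 335/64108 ≈ 0.0052256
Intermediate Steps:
V = 6 (V = 3*2 = 6)
A(a, P) = -67/(3 + P) (A(a, P) = (-30 - 37)/(3 + P) = -67/(3 + P))
A((-25 + 26) + 11, (3 + s)/(-46 + V))/(-5456) = -67/(3 + (3 + 23)/(-46 + 6))/(-5456) = -67/(3 + 26/(-40))*(-1/5456) = -67/(3 + 26*(-1/40))*(-1/5456) = -67/(3 - 13/20)*(-1/5456) = -67/47/20*(-1/5456) = -67*20/47*(-1/5456) = -1340/47*(-1/5456) = 335/64108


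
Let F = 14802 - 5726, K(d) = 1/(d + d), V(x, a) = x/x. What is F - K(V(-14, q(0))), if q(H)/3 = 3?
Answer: 18151/2 ≈ 9075.5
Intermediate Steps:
q(H) = 9 (q(H) = 3*3 = 9)
V(x, a) = 1
K(d) = 1/(2*d)
F = 9076
F - K(V(-14, q(0))) = 9076 - 1/(2*1) = 9076 - 1/2 = 9076 - 1*½ = 9076 - ½ = 18151/2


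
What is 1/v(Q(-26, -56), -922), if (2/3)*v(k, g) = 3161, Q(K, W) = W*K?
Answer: 2/9483 ≈ 0.00021090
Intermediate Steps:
Q(K, W) = K*W
v(k, g) = 9483/2 (v(k, g) = (3/2)*3161 = 9483/2)
1/v(Q(-26, -56), -922) = 1/(9483/2) = 2/9483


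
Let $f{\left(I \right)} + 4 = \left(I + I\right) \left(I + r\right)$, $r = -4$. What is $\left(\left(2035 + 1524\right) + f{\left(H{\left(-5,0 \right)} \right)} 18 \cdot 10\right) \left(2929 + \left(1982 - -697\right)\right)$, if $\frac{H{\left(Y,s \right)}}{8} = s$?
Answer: $15921112$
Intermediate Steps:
$H{\left(Y,s \right)} = 8 s$
$f{\left(I \right)} = -4 + 2 I \left(-4 + I\right)$ ($f{\left(I \right)} = -4 + \left(I + I\right) \left(I - 4\right) = -4 + 2 I \left(-4 + I\right)$)
$\left(\left(2035 + 1524\right) + f{\left(H{\left(-5,0 \right)} \right)} 18 \cdot 10\right) \left(2929 + \left(1982 - -697\right)\right) = \left(\left(2035 + 1524\right) + \left(-4 - 8 \cdot 8 \cdot 0 + 2 \left(8 \cdot 0\right)^{2}\right) 18 \cdot 10\right) \left(2929 + \left(1982 - -697\right)\right) = \left(3559 + \left(-4 - 0 + 2 \cdot 0^{2}\right) 18 \cdot 10\right) \left(2929 + \left(1982 + 697\right)\right) = \left(3559 + \left(-4 + 0 + 2 \cdot 0\right) 18 \cdot 10\right) \left(2929 + 2679\right) = \left(3559 + \left(-4 + 0 + 0\right) 18 \cdot 10\right) 5608 = \left(3559 + \left(-4\right) 18 \cdot 10\right) 5608 = \left(3559 - 720\right) 5608 = 2839 \cdot 5608 = 15921112$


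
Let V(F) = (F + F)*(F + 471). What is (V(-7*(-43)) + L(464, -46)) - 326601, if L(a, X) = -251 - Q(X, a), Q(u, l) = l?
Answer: 137428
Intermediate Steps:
V(F) = 2*F*(471 + F) (V(F) = (2*F)*(471 + F) = 2*F*(471 + F))
L(a, X) = -251 - a
(V(-7*(-43)) + L(464, -46)) - 326601 = (2*(-7*(-43))*(471 - 7*(-43)) + (-251 - 1*464)) - 326601 = (2*301*(471 + 301) + (-251 - 464)) - 326601 = (2*301*772 - 715) - 326601 = (464744 - 715) - 326601 = 464029 - 326601 = 137428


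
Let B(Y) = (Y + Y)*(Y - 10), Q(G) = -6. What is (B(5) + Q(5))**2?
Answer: 3136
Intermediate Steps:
B(Y) = 2*Y*(-10 + Y) (B(Y) = (2*Y)*(-10 + Y) = 2*Y*(-10 + Y))
(B(5) + Q(5))**2 = (2*5*(-10 + 5) - 6)**2 = (2*5*(-5) - 6)**2 = (-50 - 6)**2 = (-56)**2 = 3136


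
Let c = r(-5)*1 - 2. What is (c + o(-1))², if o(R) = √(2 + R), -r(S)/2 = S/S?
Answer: 9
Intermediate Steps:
r(S) = -2 (r(S) = -2*S/S = -2*1 = -2)
c = -4 (c = -2*1 - 2 = -2 - 2 = -4)
(c + o(-1))² = (-4 + √(2 - 1))² = (-4 + √1)² = (-4 + 1)² = (-3)² = 9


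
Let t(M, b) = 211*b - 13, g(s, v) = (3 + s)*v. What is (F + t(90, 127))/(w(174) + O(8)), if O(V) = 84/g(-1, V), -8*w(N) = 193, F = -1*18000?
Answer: -70272/151 ≈ -465.38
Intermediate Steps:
g(s, v) = v*(3 + s)
t(M, b) = -13 + 211*b
F = -18000
w(N) = -193/8 (w(N) = -⅛*193 = -193/8)
O(V) = 42/V (O(V) = 84/((V*(3 - 1))) = 84/((V*2)) = 84/((2*V)) = 84*(1/(2*V)) = 42/V)
(F + t(90, 127))/(w(174) + O(8)) = (-18000 + (-13 + 211*127))/(-193/8 + 42/8) = (-18000 + (-13 + 26797))/(-193/8 + 42*(⅛)) = (-18000 + 26784)/(-193/8 + 21/4) = 8784/(-151/8) = 8784*(-8/151) = -70272/151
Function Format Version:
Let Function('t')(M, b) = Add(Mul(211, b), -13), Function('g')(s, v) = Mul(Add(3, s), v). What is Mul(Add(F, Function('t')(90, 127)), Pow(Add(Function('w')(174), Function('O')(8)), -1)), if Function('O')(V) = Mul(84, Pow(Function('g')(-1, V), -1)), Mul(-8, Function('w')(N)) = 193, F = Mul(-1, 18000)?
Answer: Rational(-70272, 151) ≈ -465.38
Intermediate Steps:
Function('g')(s, v) = Mul(v, Add(3, s))
Function('t')(M, b) = Add(-13, Mul(211, b))
F = -18000
Function('w')(N) = Rational(-193, 8) (Function('w')(N) = Mul(Rational(-1, 8), 193) = Rational(-193, 8))
Function('O')(V) = Mul(42, Pow(V, -1)) (Function('O')(V) = Mul(84, Pow(Mul(V, Add(3, -1)), -1)) = Mul(84, Pow(Mul(V, 2), -1)) = Mul(84, Pow(Mul(2, V), -1)) = Mul(84, Mul(Rational(1, 2), Pow(V, -1))) = Mul(42, Pow(V, -1)))
Mul(Add(F, Function('t')(90, 127)), Pow(Add(Function('w')(174), Function('O')(8)), -1)) = Mul(Add(-18000, Add(-13, Mul(211, 127))), Pow(Add(Rational(-193, 8), Mul(42, Pow(8, -1))), -1)) = Mul(Add(-18000, Add(-13, 26797)), Pow(Add(Rational(-193, 8), Mul(42, Rational(1, 8))), -1)) = Mul(Add(-18000, 26784), Pow(Add(Rational(-193, 8), Rational(21, 4)), -1)) = Mul(8784, Pow(Rational(-151, 8), -1)) = Mul(8784, Rational(-8, 151)) = Rational(-70272, 151)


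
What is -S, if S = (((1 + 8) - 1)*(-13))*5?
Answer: 520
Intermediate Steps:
S = -520 (S = ((9 - 1)*(-13))*5 = (8*(-13))*5 = -104*5 = -520)
-S = -1*(-520) = 520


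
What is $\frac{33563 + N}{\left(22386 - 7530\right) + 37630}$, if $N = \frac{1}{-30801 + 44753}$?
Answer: $\frac{468270977}{732284672} \approx 0.63947$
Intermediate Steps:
$N = \frac{1}{13952} \approx 7.1674 \cdot 10^{-5}$
$\frac{33563 + N}{\left(22386 - 7530\right) + 37630} = \frac{33563 + \frac{1}{13952}}{\left(22386 - 7530\right) + 37630} = \frac{468270977}{13952 \left(14856 + 37630\right)} = \frac{468270977}{13952 \cdot 52486} = \frac{468270977}{13952} \cdot \frac{1}{52486} = \frac{468270977}{732284672}$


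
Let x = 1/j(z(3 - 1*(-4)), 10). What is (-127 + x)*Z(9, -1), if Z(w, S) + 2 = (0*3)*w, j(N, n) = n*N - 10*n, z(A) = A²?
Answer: 49529/195 ≈ 253.99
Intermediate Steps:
j(N, n) = -10*n + N*n (j(N, n) = N*n - 10*n = -10*n + N*n)
Z(w, S) = -2 (Z(w, S) = -2 + (0*3)*w = -2 + 0*w = -2 + 0 = -2)
x = 1/390 (x = 1/(10*(-10 + (3 - 1*(-4))²)) = 1/(10*(-10 + (3 + 4)²)) = 1/(10*(-10 + 7²)) = 1/(10*(-10 + 49)) = 1/(10*39) = 1/390 ≈ 0.0025641)
(-127 + x)*Z(9, -1) = (-127 + 1/390)*(-2) = -49529/390*(-2) = 49529/195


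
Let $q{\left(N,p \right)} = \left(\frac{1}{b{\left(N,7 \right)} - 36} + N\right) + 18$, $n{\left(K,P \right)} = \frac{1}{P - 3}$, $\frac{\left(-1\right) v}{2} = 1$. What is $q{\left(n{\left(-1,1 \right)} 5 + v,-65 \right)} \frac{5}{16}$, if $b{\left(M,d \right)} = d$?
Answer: $\frac{3905}{928} \approx 4.208$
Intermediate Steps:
$v = -2$ ($v = \left(-2\right) 1 = -2$)
$n{\left(K,P \right)} = \frac{1}{-3 + P}$
$q{\left(N,p \right)} = \frac{521}{29} + N$ ($q{\left(N,p \right)} = \left(\frac{1}{7 - 36} + N\right) + 18 = \left(\frac{1}{-29} + N\right) + 18 = \left(- \frac{1}{29} + N\right) + 18 = \frac{521}{29} + N$)
$q{\left(n{\left(-1,1 \right)} 5 + v,-65 \right)} \frac{5}{16} = \left(\frac{521}{29} + \left(\frac{1}{-3 + 1} \cdot 5 - 2\right)\right) \frac{5}{16} = \left(\frac{521}{29} + \left(\frac{1}{-2} \cdot 5 - 2\right)\right) 5 \cdot \frac{1}{16} = \left(\frac{521}{29} - \frac{9}{2}\right) \frac{5}{16} = \frac{781}{58} \cdot \frac{5}{16} = \frac{3905}{928}$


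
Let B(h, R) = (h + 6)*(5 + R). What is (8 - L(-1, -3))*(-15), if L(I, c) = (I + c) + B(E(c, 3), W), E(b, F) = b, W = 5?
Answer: 270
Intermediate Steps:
B(h, R) = (5 + R)*(6 + h) (B(h, R) = (6 + h)*(5 + R) = (5 + R)*(6 + h))
L(I, c) = 60 + I + 11*c (L(I, c) = (I + c) + (30 + 5*c + 6*5 + 5*c) = (I + c) + (30 + 5*c + 30 + 5*c) = (I + c) + (60 + 10*c) = 60 + I + 11*c)
(8 - L(-1, -3))*(-15) = (8 - (60 - 1 + 11*(-3)))*(-15) = (8 - (60 - 1 - 33))*(-15) = (8 - 1*26)*(-15) = (8 - 26)*(-15) = -18*(-15) = 270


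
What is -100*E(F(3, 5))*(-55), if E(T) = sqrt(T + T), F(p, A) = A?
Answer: 5500*sqrt(10) ≈ 17393.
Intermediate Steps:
E(T) = sqrt(2)*sqrt(T) (E(T) = sqrt(2*T) = sqrt(2)*sqrt(T))
-100*E(F(3, 5))*(-55) = -100*sqrt(2)*sqrt(5)*(-55) = -100*sqrt(10)*(-55) = 5500*sqrt(10)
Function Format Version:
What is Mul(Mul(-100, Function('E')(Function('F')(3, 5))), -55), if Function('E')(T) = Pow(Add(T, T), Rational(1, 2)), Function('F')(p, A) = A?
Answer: Mul(5500, Pow(10, Rational(1, 2))) ≈ 17393.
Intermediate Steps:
Function('E')(T) = Mul(Pow(2, Rational(1, 2)), Pow(T, Rational(1, 2))) (Function('E')(T) = Pow(Mul(2, T), Rational(1, 2)) = Mul(Pow(2, Rational(1, 2)), Pow(T, Rational(1, 2))))
Mul(Mul(-100, Function('E')(Function('F')(3, 5))), -55) = Mul(Mul(-100, Mul(Pow(2, Rational(1, 2)), Pow(5, Rational(1, 2)))), -55) = Mul(Mul(-100, Pow(10, Rational(1, 2))), -55) = Mul(5500, Pow(10, Rational(1, 2)))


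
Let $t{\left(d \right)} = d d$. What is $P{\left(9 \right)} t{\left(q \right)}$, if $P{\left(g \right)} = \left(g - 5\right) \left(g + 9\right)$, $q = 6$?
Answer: $2592$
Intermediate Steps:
$P{\left(g \right)} = \left(-5 + g\right) \left(9 + g\right)$
$t{\left(d \right)} = d^{2}$
$P{\left(9 \right)} t{\left(q \right)} = \left(-45 + 9^{2} + 4 \cdot 9\right) 6^{2} = \left(-45 + 81 + 36\right) 36 = 72 \cdot 36 = 2592$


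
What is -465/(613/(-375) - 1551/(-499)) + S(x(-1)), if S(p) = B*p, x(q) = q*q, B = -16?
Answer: -91424933/275738 ≈ -331.56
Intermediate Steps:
x(q) = q²
S(p) = -16*p
-465/(613/(-375) - 1551/(-499)) + S(x(-1)) = -465/(613/(-375) - 1551/(-499)) - 16*(-1)² = -465/(613*(-1/375) - 1551*(-1/499)) - 16*1 = -465/(-613/375 + 1551/499) - 16 = -465/275738/187125 - 16 = -465*187125/275738 - 16 = -87013125/275738 - 16 = -91424933/275738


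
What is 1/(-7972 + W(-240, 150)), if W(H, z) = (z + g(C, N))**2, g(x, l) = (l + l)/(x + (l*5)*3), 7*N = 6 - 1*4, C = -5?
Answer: 25/357216 ≈ 6.9986e-5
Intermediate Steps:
N = 2/7 (N = (6 - 1*4)/7 = (6 - 4)/7 = (1/7)*2 = 2/7 ≈ 0.28571)
g(x, l) = 2*l/(x + 15*l) (g(x, l) = (2*l)/(x + (5*l)*3) = (2*l)/(x + 15*l) = 2*l/(x + 15*l))
W(H, z) = (-4/5 + z)**2 (W(H, z) = (z + 2*(2/7)/(-5 + 15*(2/7)))**2 = (z + 2*(2/7)/(-5 + 30/7))**2 = (z + 2*(2/7)/(-5/7))**2 = (z + 2*(2/7)*(-7/5))**2 = (z - 4/5)**2 = (-4/5 + z)**2)
1/(-7972 + W(-240, 150)) = 1/(-7972 + (-4 + 5*150)**2/25) = 1/(-7972 + (-4 + 750)**2/25) = 1/(-7972 + (1/25)*746**2) = 1/(-7972 + (1/25)*556516) = 1/(-7972 + 556516/25) = 1/(357216/25) = 25/357216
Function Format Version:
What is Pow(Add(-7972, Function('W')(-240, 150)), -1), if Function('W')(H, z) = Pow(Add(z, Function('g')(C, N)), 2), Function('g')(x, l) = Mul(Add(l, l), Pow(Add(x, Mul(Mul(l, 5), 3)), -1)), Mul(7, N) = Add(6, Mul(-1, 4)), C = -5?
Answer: Rational(25, 357216) ≈ 6.9986e-5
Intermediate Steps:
N = Rational(2, 7) (N = Mul(Rational(1, 7), Add(6, Mul(-1, 4))) = Mul(Rational(1, 7), Add(6, -4)) = Mul(Rational(1, 7), 2) = Rational(2, 7) ≈ 0.28571)
Function('g')(x, l) = Mul(2, l, Pow(Add(x, Mul(15, l)), -1)) (Function('g')(x, l) = Mul(Mul(2, l), Pow(Add(x, Mul(Mul(5, l), 3)), -1)) = Mul(Mul(2, l), Pow(Add(x, Mul(15, l)), -1)) = Mul(2, l, Pow(Add(x, Mul(15, l)), -1)))
Function('W')(H, z) = Pow(Add(Rational(-4, 5), z), 2) (Function('W')(H, z) = Pow(Add(z, Mul(2, Rational(2, 7), Pow(Add(-5, Mul(15, Rational(2, 7))), -1))), 2) = Pow(Add(z, Mul(2, Rational(2, 7), Pow(Add(-5, Rational(30, 7)), -1))), 2) = Pow(Add(z, Mul(2, Rational(2, 7), Pow(Rational(-5, 7), -1))), 2) = Pow(Add(z, Mul(2, Rational(2, 7), Rational(-7, 5))), 2) = Pow(Add(z, Rational(-4, 5)), 2) = Pow(Add(Rational(-4, 5), z), 2))
Pow(Add(-7972, Function('W')(-240, 150)), -1) = Pow(Add(-7972, Mul(Rational(1, 25), Pow(Add(-4, Mul(5, 150)), 2))), -1) = Pow(Add(-7972, Mul(Rational(1, 25), Pow(Add(-4, 750), 2))), -1) = Pow(Add(-7972, Mul(Rational(1, 25), Pow(746, 2))), -1) = Pow(Add(-7972, Mul(Rational(1, 25), 556516)), -1) = Pow(Add(-7972, Rational(556516, 25)), -1) = Pow(Rational(357216, 25), -1) = Rational(25, 357216)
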